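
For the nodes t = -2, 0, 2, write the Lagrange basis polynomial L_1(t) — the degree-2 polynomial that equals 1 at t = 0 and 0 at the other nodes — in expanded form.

L_1(t) = -(1/4)t^2 + 1

L_1(t) = (t + 2)(t - 2) / [(2)·(-2)]
       = (t^2 - 4) / (-4)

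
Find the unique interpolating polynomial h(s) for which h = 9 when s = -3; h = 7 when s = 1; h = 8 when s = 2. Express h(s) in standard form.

h(s) = (3/10)s^2 + (1/10)s + 33/5

Build the Lagrange basis polynomials:
L_0(s) = (s - 1)(s - 2) / [20] = (1/20)s^2 - (3/20)s + 1/10
L_1(s) = (s + 3)(s - 2) / [-4] = -(1/4)s^2 - (1/4)s + 3/2
L_2(s) = (s + 3)(s - 1) / [5] = (1/5)s^2 + (2/5)s - 3/5
h(s) = 9·L_0 + 7·L_1 + 8·L_2
  9·L_0(s) = (9/20)s^2 - (27/20)s + 9/10
  7·L_1(s) = -(7/4)s^2 - (7/4)s + 21/2
  8·L_2(s) = (8/5)s^2 + (16/5)s - 24/5
Adding term by term: (3/10)s^2 + (1/10)s + 33/5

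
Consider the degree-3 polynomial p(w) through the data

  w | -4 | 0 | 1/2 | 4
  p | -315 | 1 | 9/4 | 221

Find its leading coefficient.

4

L_0(w) = w(w - 1/2)(w - 4) / [-144] = -(1/144)w^3 + (1/32)w^2 - (1/72)w
L_1(w) = (w + 4)(w - 1/2)(w - 4) / [8] = (1/8)w^3 - (1/16)w^2 - 2w + 1
L_2(w) = (w + 4)w(w - 4) / [-63/8] = -(8/63)w^3 + (128/63)w
L_3(w) = (w + 4)w(w - 1/2) / [112] = (1/112)w^3 + (1/32)w^2 - (1/56)w
p(w) = (-315)·L_0 + 1·L_1 + (9/4)·L_2 + 221·L_3
Only the coefficient of w^3 is needed; take it from each L_i and combine:
(-315)·(-1/144) + 1·(1/8) + (9/4)·(-8/63) + 221·(1/112) = 4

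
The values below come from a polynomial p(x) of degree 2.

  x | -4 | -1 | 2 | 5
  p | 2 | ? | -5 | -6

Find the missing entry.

-7/3

The 3 known values determine p uniquely (degree ≤ 2).
Evaluate each Lagrange basis at x = -1:
L_0(-1) = (-3)·(-6)/[(-6)·(-9)] = 1/3
L_1(-1) = (3)·(-6)/[(6)·(-3)] = 1
L_2(-1) = (3)·(-3)/[(9)·(3)] = -1/3
Sum: 2·(1/3) + (-5)·(1) + (-6)·(-1/3) = -7/3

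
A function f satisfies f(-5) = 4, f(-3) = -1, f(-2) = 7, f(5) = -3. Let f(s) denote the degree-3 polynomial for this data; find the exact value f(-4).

L_0(-4) = (-1)·(-2)·(-9)/[(-2)·(-3)·(-10)] = 3/10
L_1(-4) = (1)·(-2)·(-9)/[(2)·(-1)·(-8)] = 9/8
L_2(-4) = (1)·(-1)·(-9)/[(3)·(1)·(-7)] = -3/7
L_3(-4) = (1)·(-1)·(-2)/[(10)·(8)·(7)] = 1/280
Sum: 4·(3/10) + (-1)·(9/8) + 7·(-3/7) + (-3)·(1/280) = -411/140

-411/140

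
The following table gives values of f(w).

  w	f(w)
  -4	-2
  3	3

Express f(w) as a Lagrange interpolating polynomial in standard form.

f(w) = (5/7)w + 6/7

Build the Lagrange basis polynomials:
L_0(w) = (w - 3) / [-7] = -(1/7)w + 3/7
L_1(w) = (w + 4) / [7] = (1/7)w + 4/7
f(w) = (-2)·L_0 + 3·L_1
  (-2)·L_0(w) = (2/7)w - 6/7
  3·L_1(w) = (3/7)w + 12/7
Adding term by term: (5/7)w + 6/7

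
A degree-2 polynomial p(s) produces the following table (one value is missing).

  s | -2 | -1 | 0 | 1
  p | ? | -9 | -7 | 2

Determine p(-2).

-4

The 3 known values determine p uniquely (degree ≤ 2).
Evaluate each Lagrange basis at s = -2:
L_0(-2) = (-2)·(-3)/[(-1)·(-2)] = 3
L_1(-2) = (-1)·(-3)/[(1)·(-1)] = -3
L_2(-2) = (-1)·(-2)/[(2)·(1)] = 1
Sum: (-9)·(3) + (-7)·(-3) + 2·(1) = -4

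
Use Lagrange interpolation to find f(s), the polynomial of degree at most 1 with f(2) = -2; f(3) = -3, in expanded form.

Build the Lagrange basis polynomials:
L_0(s) = (s - 3) / [-1] = -s + 3
L_1(s) = (s - 2) / [1] = s - 2
f(s) = (-2)·L_0 + (-3)·L_1
  (-2)·L_0(s) = 2s - 6
  (-3)·L_1(s) = -3s + 6
Adding term by term: -s

f(s) = -s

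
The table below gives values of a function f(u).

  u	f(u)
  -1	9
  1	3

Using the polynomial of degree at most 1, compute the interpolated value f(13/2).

L_0(13/2) = (11/2)/[(-2)] = -11/4
L_1(13/2) = (15/2)/[(2)] = 15/4
Sum: 9·(-11/4) + 3·(15/4) = -27/2

-27/2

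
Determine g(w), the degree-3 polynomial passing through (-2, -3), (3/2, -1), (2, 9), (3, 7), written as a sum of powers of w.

g(w) = -(82/21)w^3 + (75/7)w^2 + (391/21)w - 279/7

Build the Lagrange basis polynomials:
L_0(w) = (w - 3/2)(w - 2)(w - 3) / [-70] = -(1/70)w^3 + (13/140)w^2 - (27/140)w + 9/70
L_1(w) = (w + 2)(w - 2)(w - 3) / [21/8] = (8/21)w^3 - (8/7)w^2 - (32/21)w + 32/7
L_2(w) = (w + 2)(w - 3/2)(w - 3) / [-2] = -(1/2)w^3 + (5/4)w^2 + (9/4)w - 9/2
L_3(w) = (w + 2)(w - 3/2)(w - 2) / [15/2] = (2/15)w^3 - (1/5)w^2 - (8/15)w + 4/5
g(w) = (-3)·L_0 + (-1)·L_1 + 9·L_2 + 7·L_3
  (-3)·L_0(w) = (3/70)w^3 - (39/140)w^2 + (81/140)w - 27/70
  (-1)·L_1(w) = -(8/21)w^3 + (8/7)w^2 + (32/21)w - 32/7
  9·L_2(w) = -(9/2)w^3 + (45/4)w^2 + (81/4)w - 81/2
  7·L_3(w) = (14/15)w^3 - (7/5)w^2 - (56/15)w + 28/5
Adding term by term: -(82/21)w^3 + (75/7)w^2 + (391/21)w - 279/7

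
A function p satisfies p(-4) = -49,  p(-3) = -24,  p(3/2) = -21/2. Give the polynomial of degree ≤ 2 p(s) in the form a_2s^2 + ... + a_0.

p(s) = -4s^2 - 3s + 3

Newton's divided differences:
p[-4,-3] = (-24 - (-49)) / (-3 - (-4)) = 25
p[-3,3/2] = (-21/2 - (-24)) / (3/2 - (-3)) = 3
p[-4,-3,3/2] = (3 - 25) / (3/2 - (-4)) = -4
p(s) = -49 + 25·(s + 4) + (-4)·(s + 4)(s + 3)
Expanding: p(s) = -4s^2 - 3s + 3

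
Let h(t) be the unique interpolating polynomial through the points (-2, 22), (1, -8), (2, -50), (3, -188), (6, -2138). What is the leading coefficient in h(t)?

The leading coefficient equals the top divided difference h[-2,1,2,3,6].
h[-2,1] = (-8 - 22) / (1 - (-2)) = -10
h[1,2] = (-50 - (-8)) / (2 - 1) = -42
h[2,3] = (-188 - (-50)) / (3 - 2) = -138
h[3,6] = (-2138 - (-188)) / (6 - 3) = -650
h[-2,1,2] = (-42 - (-10)) / (2 - (-2)) = -8
h[1,2,3] = (-138 - (-42)) / (3 - 1) = -48
h[2,3,6] = (-650 - (-138)) / (6 - 2) = -128
h[-2,1,2,3] = (-48 - (-8)) / (3 - (-2)) = -8
h[1,2,3,6] = (-128 - (-48)) / (6 - 1) = -16
h[-2,1,2,3,6] = (-16 - (-8)) / (6 - (-2)) = -1

-1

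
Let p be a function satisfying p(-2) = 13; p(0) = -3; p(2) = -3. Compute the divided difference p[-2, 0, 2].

2

p[-2,0] = (-3 - 13) / (0 - (-2)) = -8
p[0,2] = (-3 - (-3)) / (2 - 0) = 0
p[-2,0,2] = (0 - (-8)) / (2 - (-2)) = 2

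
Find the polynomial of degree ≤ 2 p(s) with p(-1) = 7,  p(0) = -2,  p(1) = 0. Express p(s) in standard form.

Build the Lagrange basis polynomials:
L_0(s) = s(s - 1) / [2] = (1/2)s^2 - (1/2)s
L_1(s) = (s + 1)(s - 1) / [-1] = -s^2 + 1
L_2(s) = (s + 1)s / [2] = (1/2)s^2 + (1/2)s
p(s) = 7·L_0 + (-2)·L_1 + 0·L_2
  7·L_0(s) = (7/2)s^2 - (7/2)s
  (-2)·L_1(s) = 2s^2 - 2
  0·L_2(s) = 0
Adding term by term: (11/2)s^2 - (7/2)s - 2

p(s) = (11/2)s^2 - (7/2)s - 2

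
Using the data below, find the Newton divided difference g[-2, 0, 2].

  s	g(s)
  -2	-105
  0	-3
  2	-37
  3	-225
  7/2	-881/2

g[-2,0] = (-3 - (-105)) / (0 - (-2)) = 51
g[0,2] = (-37 - (-3)) / (2 - 0) = -17
g[-2,0,2] = (-17 - 51) / (2 - (-2)) = -17

-17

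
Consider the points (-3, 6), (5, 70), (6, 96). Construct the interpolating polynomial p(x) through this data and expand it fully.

Build the Lagrange basis polynomials:
L_0(x) = (x - 5)(x - 6) / [72] = (1/72)x^2 - (11/72)x + 5/12
L_1(x) = (x + 3)(x - 6) / [-8] = -(1/8)x^2 + (3/8)x + 9/4
L_2(x) = (x + 3)(x - 5) / [9] = (1/9)x^2 - (2/9)x - 5/3
p(x) = 6·L_0 + 70·L_1 + 96·L_2
  6·L_0(x) = (1/12)x^2 - (11/12)x + 5/2
  70·L_1(x) = -(35/4)x^2 + (105/4)x + 315/2
  96·L_2(x) = (32/3)x^2 - (64/3)x - 160
Adding term by term: 2x^2 + 4x

p(x) = 2x^2 + 4x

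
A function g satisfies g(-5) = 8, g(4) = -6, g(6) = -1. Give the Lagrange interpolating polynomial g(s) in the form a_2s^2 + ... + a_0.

Build the Lagrange basis polynomials:
L_0(s) = (s - 4)(s - 6) / [99] = (1/99)s^2 - (10/99)s + 8/33
L_1(s) = (s + 5)(s - 6) / [-18] = -(1/18)s^2 + (1/18)s + 5/3
L_2(s) = (s + 5)(s - 4) / [22] = (1/22)s^2 + (1/22)s - 10/11
g(s) = 8·L_0 + (-6)·L_1 + (-1)·L_2
  8·L_0(s) = (8/99)s^2 - (80/99)s + 64/33
  (-6)·L_1(s) = (1/3)s^2 - (1/3)s - 10
  (-1)·L_2(s) = -(1/22)s^2 - (1/22)s + 10/11
Adding term by term: (73/198)s^2 - (235/198)s - 236/33

g(s) = (73/198)s^2 - (235/198)s - 236/33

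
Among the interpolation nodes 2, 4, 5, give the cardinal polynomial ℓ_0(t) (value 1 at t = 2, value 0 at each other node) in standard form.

ℓ_0(t) = (1/6)t^2 - (3/2)t + 10/3

ℓ_0(t) = (t - 4)(t - 5) / [(-2)·(-3)]
       = (t^2 - 9t + 20) / (6)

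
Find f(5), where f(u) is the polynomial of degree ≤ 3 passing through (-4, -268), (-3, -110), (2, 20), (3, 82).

Evaluate each Lagrange basis at u = 5:
L_0(5) = (8)·(3)·(2)/[(-1)·(-6)·(-7)] = -8/7
L_1(5) = (9)·(3)·(2)/[(1)·(-5)·(-6)] = 9/5
L_2(5) = (9)·(8)·(2)/[(6)·(5)·(-1)] = -24/5
L_3(5) = (9)·(8)·(3)/[(7)·(6)·(1)] = 36/7
Sum: (-268)·(-8/7) + (-110)·(9/5) + 20·(-24/5) + 82·(36/7) = 434

434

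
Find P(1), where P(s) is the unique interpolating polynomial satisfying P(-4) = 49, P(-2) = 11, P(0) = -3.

-1

L_0(1) = (3)·(1)/[(-2)·(-4)] = 3/8
L_1(1) = (5)·(1)/[(2)·(-2)] = -5/4
L_2(1) = (5)·(3)/[(4)·(2)] = 15/8
Sum: 49·(3/8) + 11·(-5/4) + (-3)·(15/8) = -1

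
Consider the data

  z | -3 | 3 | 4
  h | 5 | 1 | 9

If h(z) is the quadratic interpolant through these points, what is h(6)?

L_0(6) = (3)·(2)/[(-6)·(-7)] = 1/7
L_1(6) = (9)·(2)/[(6)·(-1)] = -3
L_2(6) = (9)·(3)/[(7)·(1)] = 27/7
Sum: 5·(1/7) + 1·(-3) + 9·(27/7) = 227/7

227/7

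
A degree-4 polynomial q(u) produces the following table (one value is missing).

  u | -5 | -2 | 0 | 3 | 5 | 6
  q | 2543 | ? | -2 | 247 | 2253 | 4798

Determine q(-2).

62

The 5 known values determine q uniquely (degree ≤ 4).
Evaluate each Lagrange basis at u = -2:
L_0(-2) = (-2)·(-5)·(-7)·(-8)/[(-5)·(-8)·(-10)·(-11)] = 7/55
L_1(-2) = (3)·(-5)·(-7)·(-8)/[(5)·(-3)·(-5)·(-6)] = 28/15
L_2(-2) = (3)·(-2)·(-7)·(-8)/[(8)·(3)·(-2)·(-3)] = -7/3
L_3(-2) = (3)·(-2)·(-5)·(-8)/[(10)·(5)·(2)·(-1)] = 12/5
L_4(-2) = (3)·(-2)·(-5)·(-7)/[(11)·(6)·(3)·(1)] = -35/33
Sum: 2543·(7/55) + (-2)·(28/15) + 247·(-7/3) + 2253·(12/5) + 4798·(-35/33) = 62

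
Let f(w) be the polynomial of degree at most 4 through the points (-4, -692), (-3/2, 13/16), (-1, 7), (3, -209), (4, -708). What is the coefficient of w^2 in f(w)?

Build the Lagrange basis polynomials:
L_0(w) = (w + 3/2)(w + 1)(w - 3)(w - 4) / [420] = (1/420)w^4 - (3/280)w^3 - (1/105)w^2 + (13/280)w + 3/70
L_1(w) = (w + 4)(w + 1)(w - 3)(w - 4) / [-495/16] = -(16/495)w^4 + (32/495)w^3 + (304/495)w^2 - (512/495)w - 256/165
L_2(w) = (w + 4)(w + 3/2)(w - 3)(w - 4) / [30] = (1/30)w^4 - (1/20)w^3 - (41/60)w^2 + (4/5)w + 12/5
L_3(w) = (w + 4)(w + 3/2)(w + 1)(w - 4) / [-126] = -(1/126)w^4 - (5/252)w^3 + (29/252)w^2 + (20/63)w + 4/21
L_4(w) = (w + 4)(w + 3/2)(w + 1)(w - 3) / [220] = (1/220)w^4 + (7/440)w^3 - (2/55)w^2 - (57/440)w - 9/110
f(w) = (-692)·L_0 + (13/16)·L_1 + 7·L_2 + (-209)·L_3 + (-708)·L_4
Only the coefficient of w^2 is needed; take it from each L_i and combine:
(-692)·(-1/105) + (13/16)·(304/495) + 7·(-41/60) + (-209)·(29/252) + (-708)·(-2/55) = 4

4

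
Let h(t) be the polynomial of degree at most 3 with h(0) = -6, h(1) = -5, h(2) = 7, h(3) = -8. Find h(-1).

L_0(-1) = (-2)·(-3)·(-4)/[(-1)·(-2)·(-3)] = 4
L_1(-1) = (-1)·(-3)·(-4)/[(1)·(-1)·(-2)] = -6
L_2(-1) = (-1)·(-2)·(-4)/[(2)·(1)·(-1)] = 4
L_3(-1) = (-1)·(-2)·(-3)/[(3)·(2)·(1)] = -1
Sum: (-6)·(4) + (-5)·(-6) + 7·(4) + (-8)·(-1) = 42

42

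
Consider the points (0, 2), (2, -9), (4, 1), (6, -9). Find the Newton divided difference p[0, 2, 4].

p[0,2] = (-9 - 2) / (2 - 0) = -11/2
p[2,4] = (1 - (-9)) / (4 - 2) = 5
p[0,2,4] = (5 - (-11/2)) / (4 - 0) = 21/8

21/8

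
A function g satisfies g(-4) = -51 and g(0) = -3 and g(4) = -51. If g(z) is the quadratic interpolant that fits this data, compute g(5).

-78

L_0(5) = (5)·(1)/[(-4)·(-8)] = 5/32
L_1(5) = (9)·(1)/[(4)·(-4)] = -9/16
L_2(5) = (9)·(5)/[(8)·(4)] = 45/32
Sum: (-51)·(5/32) + (-3)·(-9/16) + (-51)·(45/32) = -78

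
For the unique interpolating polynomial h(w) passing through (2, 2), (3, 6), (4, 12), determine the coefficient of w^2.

L_0(w) = (w - 3)(w - 4) / [2] = (1/2)w^2 - (7/2)w + 6
L_1(w) = (w - 2)(w - 4) / [-1] = -w^2 + 6w - 8
L_2(w) = (w - 2)(w - 3) / [2] = (1/2)w^2 - (5/2)w + 3
h(w) = 2·L_0 + 6·L_1 + 12·L_2
Only the coefficient of w^2 is needed; take it from each L_i and combine:
2·(1/2) + 6·(-1) + 12·(1/2) = 1

1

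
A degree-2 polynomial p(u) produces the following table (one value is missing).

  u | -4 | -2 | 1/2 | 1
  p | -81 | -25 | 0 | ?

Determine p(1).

The 3 known values determine p uniquely (degree ≤ 2).
L_0(1) = (3)·(1/2)/[(-2)·(-9/2)] = 1/6
L_1(1) = (5)·(1/2)/[(2)·(-5/2)] = -1/2
L_2(1) = (5)·(3)/[(9/2)·(5/2)] = 4/3
Sum: (-81)·(1/6) + (-25)·(-1/2) + 0 = -1

-1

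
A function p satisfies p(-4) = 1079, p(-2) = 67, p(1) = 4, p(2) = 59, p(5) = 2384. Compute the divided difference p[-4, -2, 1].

97

p[-4,-2] = (67 - 1079) / (-2 - (-4)) = -506
p[-2,1] = (4 - 67) / (1 - (-2)) = -21
p[-4,-2,1] = (-21 - (-506)) / (1 - (-4)) = 97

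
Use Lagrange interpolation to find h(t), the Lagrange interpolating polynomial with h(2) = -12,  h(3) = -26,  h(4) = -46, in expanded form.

L_0(t) = (t - 3)(t - 4) / [2] = (1/2)t^2 - (7/2)t + 6
L_1(t) = (t - 2)(t - 4) / [-1] = -t^2 + 6t - 8
L_2(t) = (t - 2)(t - 3) / [2] = (1/2)t^2 - (5/2)t + 3
h(t) = (-12)·L_0 + (-26)·L_1 + (-46)·L_2
  (-12)·L_0(t) = -6t^2 + 42t - 72
  (-26)·L_1(t) = 26t^2 - 156t + 208
  (-46)·L_2(t) = -23t^2 + 115t - 138
Adding term by term: -3t^2 + t - 2

h(t) = -3t^2 + t - 2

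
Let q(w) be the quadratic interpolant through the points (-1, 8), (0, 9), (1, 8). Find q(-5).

L_0(-5) = (-5)·(-6)/[(-1)·(-2)] = 15
L_1(-5) = (-4)·(-6)/[(1)·(-1)] = -24
L_2(-5) = (-4)·(-5)/[(2)·(1)] = 10
Sum: 8·(15) + 9·(-24) + 8·(10) = -16

-16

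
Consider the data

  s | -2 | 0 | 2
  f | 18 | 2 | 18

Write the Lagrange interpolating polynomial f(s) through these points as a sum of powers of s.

L_0(s) = s(s - 2) / [8] = (1/8)s^2 - (1/4)s
L_1(s) = (s + 2)(s - 2) / [-4] = -(1/4)s^2 + 1
L_2(s) = (s + 2)s / [8] = (1/8)s^2 + (1/4)s
f(s) = 18·L_0 + 2·L_1 + 18·L_2
  18·L_0(s) = (9/4)s^2 - (9/2)s
  2·L_1(s) = -(1/2)s^2 + 2
  18·L_2(s) = (9/4)s^2 + (9/2)s
Adding term by term: 4s^2 + 2

f(s) = 4s^2 + 2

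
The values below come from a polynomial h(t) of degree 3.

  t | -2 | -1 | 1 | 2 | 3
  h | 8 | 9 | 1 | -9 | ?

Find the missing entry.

The 4 known values determine h uniquely (degree ≤ 3).
Evaluate each Lagrange basis at t = 3:
L_0(3) = (4)·(2)·(1)/[(-1)·(-3)·(-4)] = -2/3
L_1(3) = (5)·(2)·(1)/[(1)·(-2)·(-3)] = 5/3
L_2(3) = (5)·(4)·(1)/[(3)·(2)·(-1)] = -10/3
L_3(3) = (5)·(4)·(2)/[(4)·(3)·(1)] = 10/3
Sum: 8·(-2/3) + 9·(5/3) + 1·(-10/3) + (-9)·(10/3) = -71/3

-71/3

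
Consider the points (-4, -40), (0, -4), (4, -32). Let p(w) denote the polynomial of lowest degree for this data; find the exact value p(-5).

-59

Evaluate each Lagrange basis at w = -5:
L_0(-5) = (-5)·(-9)/[(-4)·(-8)] = 45/32
L_1(-5) = (-1)·(-9)/[(4)·(-4)] = -9/16
L_2(-5) = (-1)·(-5)/[(8)·(4)] = 5/32
Sum: (-40)·(45/32) + (-4)·(-9/16) + (-32)·(5/32) = -59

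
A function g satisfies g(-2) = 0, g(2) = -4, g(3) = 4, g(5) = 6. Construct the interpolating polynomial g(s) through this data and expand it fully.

Newton's divided differences:
g[-2,2] = (-4 - 0) / (2 - (-2)) = -1
g[2,3] = (4 - (-4)) / (3 - 2) = 8
g[3,5] = (6 - 4) / (5 - 3) = 1
g[-2,2,3] = (8 - (-1)) / (3 - (-2)) = 9/5
g[2,3,5] = (1 - 8) / (5 - 2) = -7/3
g[-2,2,3,5] = (-7/3 - 9/5) / (5 - (-2)) = -62/105
g(s) = (-1)·(s + 2) + (9/5)·(s + 2)(s - 2) + (-62/105)·(s + 2)(s - 2)(s - 3)
Expanding: g(s) = -(62/105)s^3 + (25/7)s^2 + (143/105)s - 114/7

g(s) = -(62/105)s^3 + (25/7)s^2 + (143/105)s - 114/7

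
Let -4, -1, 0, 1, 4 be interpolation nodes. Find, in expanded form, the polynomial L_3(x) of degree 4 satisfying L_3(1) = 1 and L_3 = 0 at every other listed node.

L_3(x) = -(1/30)x^4 - (1/30)x^3 + (8/15)x^2 + (8/15)x

L_3(x) = (x + 4)(x + 1)x(x - 4) / [(5)·(2)·(1)·(-3)]
       = (x^4 + x^3 - 16x^2 - 16x) / (-30)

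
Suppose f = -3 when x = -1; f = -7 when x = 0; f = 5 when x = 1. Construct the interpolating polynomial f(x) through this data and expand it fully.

f(x) = 8x^2 + 4x - 7

Newton's divided differences:
f[-1,0] = (-7 - (-3)) / (0 - (-1)) = -4
f[0,1] = (5 - (-7)) / (1 - 0) = 12
f[-1,0,1] = (12 - (-4)) / (1 - (-1)) = 8
f(x) = -3 + (-4)·(x + 1) + 8·(x + 1)x
Expanding: f(x) = 8x^2 + 4x - 7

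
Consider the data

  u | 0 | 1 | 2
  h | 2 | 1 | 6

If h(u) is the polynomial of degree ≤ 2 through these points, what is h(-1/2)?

19/4

Evaluate each Lagrange basis at u = -1/2:
L_0(-1/2) = (-3/2)·(-5/2)/[(-1)·(-2)] = 15/8
L_1(-1/2) = (-1/2)·(-5/2)/[(1)·(-1)] = -5/4
L_2(-1/2) = (-1/2)·(-3/2)/[(2)·(1)] = 3/8
Sum: 2·(15/8) + 1·(-5/4) + 6·(3/8) = 19/4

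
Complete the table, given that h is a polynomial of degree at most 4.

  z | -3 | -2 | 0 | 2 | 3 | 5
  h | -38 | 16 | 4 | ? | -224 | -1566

The 5 known values determine h uniquely (degree ≤ 4).
Evaluate each Lagrange basis at z = 2:
L_0(2) = (4)·(2)·(-1)·(-3)/[(-1)·(-3)·(-6)·(-8)] = 1/6
L_1(2) = (5)·(2)·(-1)·(-3)/[(1)·(-2)·(-5)·(-7)] = -3/7
L_2(2) = (5)·(4)·(-1)·(-3)/[(3)·(2)·(-3)·(-5)] = 2/3
L_3(2) = (5)·(4)·(2)·(-3)/[(6)·(5)·(3)·(-2)] = 2/3
L_4(2) = (5)·(4)·(2)·(-1)/[(8)·(7)·(5)·(2)] = -1/14
Sum: (-38)·(1/6) + 16·(-3/7) + 4·(2/3) + (-224)·(2/3) + (-1566)·(-1/14) = -48

-48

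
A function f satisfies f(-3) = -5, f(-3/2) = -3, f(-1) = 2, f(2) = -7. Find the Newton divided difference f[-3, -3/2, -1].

13/3

f[-3,-3/2] = (-3 - (-5)) / (-3/2 - (-3)) = 4/3
f[-3/2,-1] = (2 - (-3)) / (-1 - (-3/2)) = 10
f[-3,-3/2,-1] = (10 - 4/3) / (-1 - (-3)) = 13/3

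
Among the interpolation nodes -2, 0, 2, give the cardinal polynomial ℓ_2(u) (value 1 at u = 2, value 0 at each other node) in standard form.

ℓ_2(u) = (1/8)u^2 + (1/4)u

ℓ_2(u) = (u + 2)u / [(4)·(2)]
       = (u^2 + 2u) / (8)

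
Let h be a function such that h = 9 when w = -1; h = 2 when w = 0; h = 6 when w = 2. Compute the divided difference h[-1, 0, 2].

h[-1,0] = (2 - 9) / (0 - (-1)) = -7
h[0,2] = (6 - 2) / (2 - 0) = 2
h[-1,0,2] = (2 - (-7)) / (2 - (-1)) = 3

3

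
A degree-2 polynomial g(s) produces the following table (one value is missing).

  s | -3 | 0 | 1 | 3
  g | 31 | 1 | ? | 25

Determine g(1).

The 3 known values determine g uniquely (degree ≤ 2).
Evaluate each Lagrange basis at s = 1:
L_0(1) = (1)·(-2)/[(-3)·(-6)] = -1/9
L_1(1) = (4)·(-2)/[(3)·(-3)] = 8/9
L_2(1) = (4)·(1)/[(6)·(3)] = 2/9
Sum: 31·(-1/9) + 1·(8/9) + 25·(2/9) = 3

3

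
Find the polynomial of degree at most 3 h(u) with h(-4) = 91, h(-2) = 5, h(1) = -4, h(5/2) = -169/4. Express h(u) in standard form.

h(u) = -2u^3 - 2u^2 + u - 1

Build the Lagrange basis polynomials:
L_0(u) = (u + 2)(u - 1)(u - 5/2) / [-65] = -(1/65)u^3 + (3/130)u^2 + (9/130)u - 1/13
L_1(u) = (u + 4)(u - 1)(u - 5/2) / [27] = (1/27)u^3 + (1/54)u^2 - (23/54)u + 10/27
L_2(u) = (u + 4)(u + 2)(u - 5/2) / [-45/2] = -(2/45)u^3 - (7/45)u^2 + (14/45)u + 8/9
L_3(u) = (u + 4)(u + 2)(u - 1) / [351/8] = (8/351)u^3 + (40/351)u^2 + (16/351)u - 64/351
h(u) = 91·L_0 + 5·L_1 + (-4)·L_2 + (-169/4)·L_3
  91·L_0(u) = -(7/5)u^3 + (21/10)u^2 + (63/10)u - 7
  5·L_1(u) = (5/27)u^3 + (5/54)u^2 - (115/54)u + 50/27
  (-4)·L_2(u) = (8/45)u^3 + (28/45)u^2 - (56/45)u - 32/9
  (-169/4)·L_3(u) = -(26/27)u^3 - (130/27)u^2 - (52/27)u + 208/27
Adding term by term: -2u^3 - 2u^2 + u - 1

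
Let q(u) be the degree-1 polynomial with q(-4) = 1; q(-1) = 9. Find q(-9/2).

L_0(-9/2) = (-7/2)/[(-3)] = 7/6
L_1(-9/2) = (-1/2)/[(3)] = -1/6
Sum: 1·(7/6) + 9·(-1/6) = -1/3

-1/3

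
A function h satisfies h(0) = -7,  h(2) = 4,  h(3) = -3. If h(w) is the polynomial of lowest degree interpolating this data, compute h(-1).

-25

Evaluate each Lagrange basis at w = -1:
L_0(-1) = (-3)·(-4)/[(-2)·(-3)] = 2
L_1(-1) = (-1)·(-4)/[(2)·(-1)] = -2
L_2(-1) = (-1)·(-3)/[(3)·(1)] = 1
Sum: (-7)·(2) + 4·(-2) + (-3)·(1) = -25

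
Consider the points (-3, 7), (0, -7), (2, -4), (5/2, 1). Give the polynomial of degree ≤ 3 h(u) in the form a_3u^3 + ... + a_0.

Build the Lagrange basis polynomials:
L_0(u) = u(u - 2)(u - 5/2) / [-165/2] = -(2/165)u^3 + (3/55)u^2 - (2/33)u
L_1(u) = (u + 3)(u - 2)(u - 5/2) / [15] = (1/15)u^3 - (1/10)u^2 - (17/30)u + 1
L_2(u) = (u + 3)u(u - 5/2) / [-5] = -(1/5)u^3 - (1/10)u^2 + (3/2)u
L_3(u) = (u + 3)u(u - 2) / [55/8] = (8/55)u^3 + (8/55)u^2 - (48/55)u
h(u) = 7·L_0 + (-7)·L_1 + (-4)·L_2 + 1·L_3
  7·L_0(u) = -(14/165)u^3 + (21/55)u^2 - (14/33)u
  (-7)·L_1(u) = -(7/15)u^3 + (7/10)u^2 + (119/30)u - 7
  (-4)·L_2(u) = (4/5)u^3 + (2/5)u^2 - 6u
  1·L_3(u) = (8/55)u^3 + (8/55)u^2 - (48/55)u
Adding term by term: (13/33)u^3 + (179/110)u^2 - (1099/330)u - 7

h(u) = (13/33)u^3 + (179/110)u^2 - (1099/330)u - 7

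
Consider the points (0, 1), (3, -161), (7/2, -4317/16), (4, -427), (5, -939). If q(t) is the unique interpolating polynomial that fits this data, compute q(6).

-1817

Evaluate each Lagrange basis at t = 6:
L_0(6) = (3)·(5/2)·(2)·(1)/[(-3)·(-7/2)·(-4)·(-5)] = 1/14
L_1(6) = (6)·(5/2)·(2)·(1)/[(3)·(-1/2)·(-1)·(-2)] = -10
L_2(6) = (6)·(3)·(2)·(1)/[(7/2)·(1/2)·(-1/2)·(-3/2)] = 192/7
L_3(6) = (6)·(3)·(5/2)·(1)/[(4)·(1)·(1/2)·(-1)] = -45/2
L_4(6) = (6)·(3)·(5/2)·(2)/[(5)·(2)·(3/2)·(1)] = 6
Sum: 1·(1/14) + (-161)·(-10) + (-4317/16)·(192/7) + (-427)·(-45/2) + (-939)·(6) = -1817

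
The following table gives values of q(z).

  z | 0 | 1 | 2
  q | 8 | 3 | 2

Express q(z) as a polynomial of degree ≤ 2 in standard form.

Build the Lagrange basis polynomials:
L_0(z) = (z - 1)(z - 2) / [2] = (1/2)z^2 - (3/2)z + 1
L_1(z) = z(z - 2) / [-1] = -z^2 + 2z
L_2(z) = z(z - 1) / [2] = (1/2)z^2 - (1/2)z
q(z) = 8·L_0 + 3·L_1 + 2·L_2
  8·L_0(z) = 4z^2 - 12z + 8
  3·L_1(z) = -3z^2 + 6z
  2·L_2(z) = z^2 - z
Adding term by term: 2z^2 - 7z + 8

q(z) = 2z^2 - 7z + 8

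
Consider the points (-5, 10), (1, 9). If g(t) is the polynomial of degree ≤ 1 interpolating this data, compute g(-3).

Evaluate each Lagrange basis at t = -3:
L_0(-3) = (-4)/[(-6)] = 2/3
L_1(-3) = (2)/[(6)] = 1/3
Sum: 10·(2/3) + 9·(1/3) = 29/3

29/3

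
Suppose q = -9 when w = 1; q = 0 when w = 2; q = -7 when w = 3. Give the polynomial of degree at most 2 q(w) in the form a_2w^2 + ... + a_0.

Build the Lagrange basis polynomials:
L_0(w) = (w - 2)(w - 3) / [2] = (1/2)w^2 - (5/2)w + 3
L_1(w) = (w - 1)(w - 3) / [-1] = -w^2 + 4w - 3
L_2(w) = (w - 1)(w - 2) / [2] = (1/2)w^2 - (3/2)w + 1
q(w) = (-9)·L_0 + 0·L_1 + (-7)·L_2
  (-9)·L_0(w) = -(9/2)w^2 + (45/2)w - 27
  0·L_1(w) = 0
  (-7)·L_2(w) = -(7/2)w^2 + (21/2)w - 7
Adding term by term: -8w^2 + 33w - 34

q(w) = -8w^2 + 33w - 34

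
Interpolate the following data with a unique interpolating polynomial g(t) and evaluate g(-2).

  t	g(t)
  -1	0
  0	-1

1

Evaluate each Lagrange basis at t = -2:
L_0(-2) = (-2)/[(-1)] = 2
L_1(-2) = (-1)/[(1)] = -1
Sum: 0 + (-1)·(-1) = 1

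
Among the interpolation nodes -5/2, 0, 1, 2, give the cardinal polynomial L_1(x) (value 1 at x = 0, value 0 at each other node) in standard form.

L_1(x) = (x + 5/2)(x - 1)(x - 2) / [(5/2)·(-1)·(-2)]
       = (x^3 - (1/2)x^2 - (11/2)x + 5) / (5)

L_1(x) = (1/5)x^3 - (1/10)x^2 - (11/10)x + 1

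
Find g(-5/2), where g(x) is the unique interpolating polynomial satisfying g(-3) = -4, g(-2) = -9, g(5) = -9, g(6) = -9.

-1303/192

Evaluate each Lagrange basis at x = -5/2:
L_0(-5/2) = (-1/2)·(-15/2)·(-17/2)/[(-1)·(-8)·(-9)] = 85/192
L_1(-5/2) = (1/2)·(-15/2)·(-17/2)/[(1)·(-7)·(-8)] = 255/448
L_2(-5/2) = (1/2)·(-1/2)·(-17/2)/[(8)·(7)·(-1)] = -17/448
L_3(-5/2) = (1/2)·(-1/2)·(-15/2)/[(9)·(8)·(1)] = 5/192
Sum: (-4)·(85/192) + (-9)·(255/448) + (-9)·(-17/448) + (-9)·(5/192) = -1303/192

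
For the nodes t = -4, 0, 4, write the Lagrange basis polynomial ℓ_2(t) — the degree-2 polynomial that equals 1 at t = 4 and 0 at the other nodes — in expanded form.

ℓ_2(t) = (t + 4)t / [(8)·(4)]
       = (t^2 + 4t) / (32)

ℓ_2(t) = (1/32)t^2 + (1/8)t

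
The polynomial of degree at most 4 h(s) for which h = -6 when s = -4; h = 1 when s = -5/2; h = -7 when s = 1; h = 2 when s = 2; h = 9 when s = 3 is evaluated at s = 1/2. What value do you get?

L_0(1/2) = (3)·(-1/2)·(-3/2)·(-5/2)/[(-3/2)·(-5)·(-6)·(-7)] = -1/56
L_1(1/2) = (9/2)·(-1/2)·(-3/2)·(-5/2)/[(3/2)·(-7/2)·(-9/2)·(-11/2)] = 5/77
L_2(1/2) = (9/2)·(3)·(-3/2)·(-5/2)/[(5)·(7/2)·(-1)·(-2)] = 81/56
L_3(1/2) = (9/2)·(3)·(-1/2)·(-5/2)/[(6)·(9/2)·(1)·(-1)] = -5/8
L_4(1/2) = (9/2)·(3)·(-1/2)·(-3/2)/[(7)·(11/2)·(2)·(1)] = 81/616
Sum: (-6)·(-1/56) + 1·(5/77) + (-7)·(81/56) + 2·(-5/8) + 9·(81/616) = -1543/154

-1543/154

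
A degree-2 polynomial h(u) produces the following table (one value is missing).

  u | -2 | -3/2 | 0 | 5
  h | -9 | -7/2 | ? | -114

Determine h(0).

1

The 3 known values determine h uniquely (degree ≤ 2).
Evaluate each Lagrange basis at u = 0:
L_0(0) = (3/2)·(-5)/[(-1/2)·(-7)] = -15/7
L_1(0) = (2)·(-5)/[(1/2)·(-13/2)] = 40/13
L_2(0) = (2)·(3/2)/[(7)·(13/2)] = 6/91
Sum: (-9)·(-15/7) + (-7/2)·(40/13) + (-114)·(6/91) = 1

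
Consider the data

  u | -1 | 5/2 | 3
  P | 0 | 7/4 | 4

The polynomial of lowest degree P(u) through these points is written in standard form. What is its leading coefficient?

L_0(u) = (u - 5/2)(u - 3) / [14] = (1/14)u^2 - (11/28)u + 15/28
L_1(u) = (u + 1)(u - 3) / [-7/4] = -(4/7)u^2 + (8/7)u + 12/7
L_2(u) = (u + 1)(u - 5/2) / [2] = (1/2)u^2 - (3/4)u - 5/4
P(u) = 0·L_0 + (7/4)·L_1 + 4·L_2
Only the coefficient of u^2 is needed; take it from each L_i and combine:
0·(1/14) + (7/4)·(-4/7) + 4·(1/2) = 1

1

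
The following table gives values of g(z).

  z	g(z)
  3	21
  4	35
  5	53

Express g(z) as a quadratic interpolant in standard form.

g(z) = 2z^2 + 3

Build the Lagrange basis polynomials:
L_0(z) = (z - 4)(z - 5) / [2] = (1/2)z^2 - (9/2)z + 10
L_1(z) = (z - 3)(z - 5) / [-1] = -z^2 + 8z - 15
L_2(z) = (z - 3)(z - 4) / [2] = (1/2)z^2 - (7/2)z + 6
g(z) = 21·L_0 + 35·L_1 + 53·L_2
  21·L_0(z) = (21/2)z^2 - (189/2)z + 210
  35·L_1(z) = -35z^2 + 280z - 525
  53·L_2(z) = (53/2)z^2 - (371/2)z + 318
Adding term by term: 2z^2 + 3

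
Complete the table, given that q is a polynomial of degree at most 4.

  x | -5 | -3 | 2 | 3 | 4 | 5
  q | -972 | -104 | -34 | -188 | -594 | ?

The 5 known values determine q uniquely (degree ≤ 4).
Evaluate each Lagrange basis at x = 5:
L_0(5) = (8)·(3)·(2)·(1)/[(-2)·(-7)·(-8)·(-9)] = 1/21
L_1(5) = (10)·(3)·(2)·(1)/[(2)·(-5)·(-6)·(-7)] = -1/7
L_2(5) = (10)·(8)·(2)·(1)/[(7)·(5)·(-1)·(-2)] = 16/7
L_3(5) = (10)·(8)·(3)·(1)/[(8)·(6)·(1)·(-1)] = -5
L_4(5) = (10)·(8)·(3)·(2)/[(9)·(7)·(2)·(1)] = 80/21
Sum: (-972)·(1/21) + (-104)·(-1/7) + (-34)·(16/7) + (-188)·(-5) + (-594)·(80/21) = -1432

-1432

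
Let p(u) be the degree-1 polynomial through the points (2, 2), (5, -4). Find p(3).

Evaluate each Lagrange basis at u = 3:
L_0(3) = (-2)/[(-3)] = 2/3
L_1(3) = (1)/[(3)] = 1/3
Sum: 2·(2/3) + (-4)·(1/3) = 0

0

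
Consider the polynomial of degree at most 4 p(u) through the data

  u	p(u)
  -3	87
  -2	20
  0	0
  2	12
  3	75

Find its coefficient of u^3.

Build the Lagrange basis polynomials:
L_0(u) = (u + 2)u(u - 2)(u - 3) / [90] = (1/90)u^4 - (1/30)u^3 - (2/45)u^2 + (2/15)u
L_1(u) = (u + 3)u(u - 2)(u - 3) / [-40] = -(1/40)u^4 + (1/20)u^3 + (9/40)u^2 - (9/20)u
L_2(u) = (u + 3)(u + 2)(u - 2)(u - 3) / [36] = (1/36)u^4 - (13/36)u^2 + 1
L_3(u) = (u + 3)(u + 2)u(u - 3) / [-40] = -(1/40)u^4 - (1/20)u^3 + (9/40)u^2 + (9/20)u
L_4(u) = (u + 3)(u + 2)u(u - 2) / [90] = (1/90)u^4 + (1/30)u^3 - (2/45)u^2 - (2/15)u
p(u) = 87·L_0 + 20·L_1 + 0·L_2 + 12·L_3 + 75·L_4
Only the coefficient of u^3 is needed; take it from each L_i and combine:
87·(-1/30) + 20·(1/20) + 0·(0) + 12·(-1/20) + 75·(1/30) = 0

0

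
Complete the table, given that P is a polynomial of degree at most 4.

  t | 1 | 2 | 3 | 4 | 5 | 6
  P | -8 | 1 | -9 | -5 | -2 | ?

-63

The 5 known values determine P uniquely (degree ≤ 4).
Evaluate each Lagrange basis at t = 6:
L_0(6) = (4)·(3)·(2)·(1)/[(-1)·(-2)·(-3)·(-4)] = 1
L_1(6) = (5)·(3)·(2)·(1)/[(1)·(-1)·(-2)·(-3)] = -5
L_2(6) = (5)·(4)·(2)·(1)/[(2)·(1)·(-1)·(-2)] = 10
L_3(6) = (5)·(4)·(3)·(1)/[(3)·(2)·(1)·(-1)] = -10
L_4(6) = (5)·(4)·(3)·(2)/[(4)·(3)·(2)·(1)] = 5
Sum: (-8)·(1) + 1·(-5) + (-9)·(10) + (-5)·(-10) + (-2)·(5) = -63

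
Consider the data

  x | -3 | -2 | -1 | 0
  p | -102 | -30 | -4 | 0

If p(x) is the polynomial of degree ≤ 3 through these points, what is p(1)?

L_0(1) = (3)·(2)·(1)/[(-1)·(-2)·(-3)] = -1
L_1(1) = (4)·(2)·(1)/[(1)·(-1)·(-2)] = 4
L_2(1) = (4)·(3)·(1)/[(2)·(1)·(-1)] = -6
L_3(1) = (4)·(3)·(2)/[(3)·(2)·(1)] = 4
Sum: (-102)·(-1) + (-30)·(4) + (-4)·(-6) + 0 = 6

6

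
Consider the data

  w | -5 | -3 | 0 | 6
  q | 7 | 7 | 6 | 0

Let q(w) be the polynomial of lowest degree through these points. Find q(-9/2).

3101/440

Using Newton's divided-difference form:
q[-5,-3] = (7 - 7) / (-3 - (-5)) = 0
q[-3,0] = (6 - 7) / (0 - (-3)) = -1/3
q[0,6] = (0 - 6) / (6 - 0) = -1
q[-5,-3,0] = (-1/3 - 0) / (0 - (-5)) = -1/15
q[-3,0,6] = (-1 - (-1/3)) / (6 - (-3)) = -2/27
q[-5,-3,0,6] = (-2/27 - (-1/15)) / (6 - (-5)) = -1/1485
q(-9/2) = 7 + 0·(1/2) + (-1/15)·(1/2)·(-3/2) + (-1/1485)·(1/2)·(-3/2)·(-9/2) = 3101/440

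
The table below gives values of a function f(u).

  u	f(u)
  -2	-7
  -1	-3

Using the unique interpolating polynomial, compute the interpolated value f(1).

5

L_0(1) = (2)/[(-1)] = -2
L_1(1) = (3)/[(1)] = 3
Sum: (-7)·(-2) + (-3)·(3) = 5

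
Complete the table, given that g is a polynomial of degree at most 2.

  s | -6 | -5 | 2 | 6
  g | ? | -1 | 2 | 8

-50/77

The 3 known values determine g uniquely (degree ≤ 2).
Evaluate each Lagrange basis at s = -6:
L_0(-6) = (-8)·(-12)/[(-7)·(-11)] = 96/77
L_1(-6) = (-1)·(-12)/[(7)·(-4)] = -3/7
L_2(-6) = (-1)·(-8)/[(11)·(4)] = 2/11
Sum: (-1)·(96/77) + 2·(-3/7) + 8·(2/11) = -50/77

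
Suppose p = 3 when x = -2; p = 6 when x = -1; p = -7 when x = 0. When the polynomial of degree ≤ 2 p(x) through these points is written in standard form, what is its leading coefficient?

Build the Lagrange basis polynomials:
L_0(x) = (x + 1)x / [2] = (1/2)x^2 + (1/2)x
L_1(x) = (x + 2)x / [-1] = -x^2 - 2x
L_2(x) = (x + 2)(x + 1) / [2] = (1/2)x^2 + (3/2)x + 1
p(x) = 3·L_0 + 6·L_1 + (-7)·L_2
Only the coefficient of x^2 is needed; take it from each L_i and combine:
3·(1/2) + 6·(-1) + (-7)·(1/2) = -8

-8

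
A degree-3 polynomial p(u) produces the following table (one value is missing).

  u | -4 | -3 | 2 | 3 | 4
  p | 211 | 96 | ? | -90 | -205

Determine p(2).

-29

The 4 known values determine p uniquely (degree ≤ 3).
Evaluate each Lagrange basis at u = 2:
L_0(2) = (5)·(-1)·(-2)/[(-1)·(-7)·(-8)] = -5/28
L_1(2) = (6)·(-1)·(-2)/[(1)·(-6)·(-7)] = 2/7
L_2(2) = (6)·(5)·(-2)/[(7)·(6)·(-1)] = 10/7
L_3(2) = (6)·(5)·(-1)/[(8)·(7)·(1)] = -15/28
Sum: 211·(-5/28) + 96·(2/7) + (-90)·(10/7) + (-205)·(-15/28) = -29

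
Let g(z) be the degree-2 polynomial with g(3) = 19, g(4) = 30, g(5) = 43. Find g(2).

Evaluate each Lagrange basis at z = 2:
L_0(2) = (-2)·(-3)/[(-1)·(-2)] = 3
L_1(2) = (-1)·(-3)/[(1)·(-1)] = -3
L_2(2) = (-1)·(-2)/[(2)·(1)] = 1
Sum: 19·(3) + 30·(-3) + 43·(1) = 10

10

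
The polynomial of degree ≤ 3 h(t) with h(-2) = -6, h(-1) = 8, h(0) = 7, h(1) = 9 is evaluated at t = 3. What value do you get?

94

Evaluate each Lagrange basis at t = 3:
L_0(3) = (4)·(3)·(2)/[(-1)·(-2)·(-3)] = -4
L_1(3) = (5)·(3)·(2)/[(1)·(-1)·(-2)] = 15
L_2(3) = (5)·(4)·(2)/[(2)·(1)·(-1)] = -20
L_3(3) = (5)·(4)·(3)/[(3)·(2)·(1)] = 10
Sum: (-6)·(-4) + 8·(15) + 7·(-20) + 9·(10) = 94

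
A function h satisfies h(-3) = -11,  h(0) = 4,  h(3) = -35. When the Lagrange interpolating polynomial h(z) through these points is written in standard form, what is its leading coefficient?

-3

The leading coefficient equals the top divided difference h[-3,0,3].
h[-3,0] = (4 - (-11)) / (0 - (-3)) = 5
h[0,3] = (-35 - 4) / (3 - 0) = -13
h[-3,0,3] = (-13 - 5) / (3 - (-3)) = -3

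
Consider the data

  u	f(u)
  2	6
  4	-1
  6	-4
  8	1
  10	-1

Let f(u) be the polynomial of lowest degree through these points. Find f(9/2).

-5337/2048

Using Newton's divided-difference form:
f[2,4] = (-1 - 6) / (4 - 2) = -7/2
f[4,6] = (-4 - (-1)) / (6 - 4) = -3/2
f[6,8] = (1 - (-4)) / (8 - 6) = 5/2
f[8,10] = (-1 - 1) / (10 - 8) = -1
f[2,4,6] = (-3/2 - (-7/2)) / (6 - 2) = 1/2
f[4,6,8] = (5/2 - (-3/2)) / (8 - 4) = 1
f[6,8,10] = (-1 - 5/2) / (10 - 6) = -7/8
f[2,4,6,8] = (1 - 1/2) / (8 - 2) = 1/12
f[4,6,8,10] = (-7/8 - 1) / (10 - 4) = -5/16
f[2,4,6,8,10] = (-5/16 - 1/12) / (10 - 2) = -19/384
f(9/2) = 6 + (-7/2)·(5/2) + (1/2)·(5/2)·(1/2) + (1/12)·(5/2)·(1/2)·(-3/2) + (-19/384)·(5/2)·(1/2)·(-3/2)·(-7/2) = -5337/2048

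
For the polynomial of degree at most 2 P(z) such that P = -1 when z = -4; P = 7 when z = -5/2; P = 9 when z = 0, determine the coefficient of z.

-61/30

Build the Lagrange basis polynomials:
L_0(z) = (z + 5/2)z / [6] = (1/6)z^2 + (5/12)z
L_1(z) = (z + 4)z / [-15/4] = -(4/15)z^2 - (16/15)z
L_2(z) = (z + 4)(z + 5/2) / [10] = (1/10)z^2 + (13/20)z + 1
P(z) = (-1)·L_0 + 7·L_1 + 9·L_2
Only the coefficient of z is needed; take it from each L_i and combine:
(-1)·(5/12) + 7·(-16/15) + 9·(13/20) = -61/30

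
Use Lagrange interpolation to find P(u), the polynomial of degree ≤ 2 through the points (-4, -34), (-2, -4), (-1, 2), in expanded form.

Build the Lagrange basis polynomials:
L_0(u) = (u + 2)(u + 1) / [6] = (1/6)u^2 + (1/2)u + 1/3
L_1(u) = (u + 4)(u + 1) / [-2] = -(1/2)u^2 - (5/2)u - 2
L_2(u) = (u + 4)(u + 2) / [3] = (1/3)u^2 + 2u + 8/3
P(u) = (-34)·L_0 + (-4)·L_1 + 2·L_2
  (-34)·L_0(u) = -(17/3)u^2 - 17u - 34/3
  (-4)·L_1(u) = 2u^2 + 10u + 8
  2·L_2(u) = (2/3)u^2 + 4u + 16/3
Adding term by term: -3u^2 - 3u + 2

P(u) = -3u^2 - 3u + 2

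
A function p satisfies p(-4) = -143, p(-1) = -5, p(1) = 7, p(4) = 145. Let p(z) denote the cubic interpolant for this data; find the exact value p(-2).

L_0(-2) = (-1)·(-3)·(-6)/[(-3)·(-5)·(-8)] = 3/20
L_1(-2) = (2)·(-3)·(-6)/[(3)·(-2)·(-5)] = 6/5
L_2(-2) = (2)·(-1)·(-6)/[(5)·(2)·(-3)] = -2/5
L_3(-2) = (2)·(-1)·(-3)/[(8)·(5)·(3)] = 1/20
Sum: (-143)·(3/20) + (-5)·(6/5) + 7·(-2/5) + 145·(1/20) = -23

-23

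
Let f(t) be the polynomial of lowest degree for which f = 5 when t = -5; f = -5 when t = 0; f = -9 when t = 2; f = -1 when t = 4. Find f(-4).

7

Evaluate each Lagrange basis at t = -4:
L_0(-4) = (-4)·(-6)·(-8)/[(-5)·(-7)·(-9)] = 64/105
L_1(-4) = (1)·(-6)·(-8)/[(5)·(-2)·(-4)] = 6/5
L_2(-4) = (1)·(-4)·(-8)/[(7)·(2)·(-2)] = -8/7
L_3(-4) = (1)·(-4)·(-6)/[(9)·(4)·(2)] = 1/3
Sum: 5·(64/105) + (-5)·(6/5) + (-9)·(-8/7) + (-1)·(1/3) = 7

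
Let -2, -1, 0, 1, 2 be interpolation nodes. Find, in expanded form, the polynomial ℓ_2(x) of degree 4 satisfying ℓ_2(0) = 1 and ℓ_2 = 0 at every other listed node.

ℓ_2(x) = (1/4)x^4 - (5/4)x^2 + 1

ℓ_2(x) = (x + 2)(x + 1)(x - 1)(x - 2) / [(2)·(1)·(-1)·(-2)]
       = (x^4 - 5x^2 + 4) / (4)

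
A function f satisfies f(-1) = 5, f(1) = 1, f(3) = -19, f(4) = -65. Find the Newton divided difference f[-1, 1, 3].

f[-1,1] = (1 - 5) / (1 - (-1)) = -2
f[1,3] = (-19 - 1) / (3 - 1) = -10
f[-1,1,3] = (-10 - (-2)) / (3 - (-1)) = -2

-2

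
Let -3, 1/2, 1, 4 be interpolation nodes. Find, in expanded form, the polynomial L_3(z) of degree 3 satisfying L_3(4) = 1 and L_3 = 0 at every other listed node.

L_3(z) = (2/147)z^3 + (1/49)z^2 - (8/147)z + 1/49

L_3(z) = (z + 3)(z - 1/2)(z - 1) / [(7)·(7/2)·(3)]
       = (z^3 + (3/2)z^2 - 4z + 3/2) / (147/2)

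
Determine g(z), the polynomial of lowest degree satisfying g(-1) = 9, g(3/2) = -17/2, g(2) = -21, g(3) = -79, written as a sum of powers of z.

g(z) = -4z^3 + 4z^2 - 2z - 1

Build the Lagrange basis polynomials:
L_0(z) = (z - 3/2)(z - 2)(z - 3) / [-30] = -(1/30)z^3 + (13/60)z^2 - (9/20)z + 3/10
L_1(z) = (z + 1)(z - 2)(z - 3) / [15/8] = (8/15)z^3 - (32/15)z^2 + (8/15)z + 16/5
L_2(z) = (z + 1)(z - 3/2)(z - 3) / [-3/2] = -(2/3)z^3 + (7/3)z^2 - 3
L_3(z) = (z + 1)(z - 3/2)(z - 2) / [6] = (1/6)z^3 - (5/12)z^2 - (1/12)z + 1/2
g(z) = 9·L_0 + (-17/2)·L_1 + (-21)·L_2 + (-79)·L_3
  9·L_0(z) = -(3/10)z^3 + (39/20)z^2 - (81/20)z + 27/10
  (-17/2)·L_1(z) = -(68/15)z^3 + (272/15)z^2 - (68/15)z - 136/5
  (-21)·L_2(z) = 14z^3 - 49z^2 + 63
  (-79)·L_3(z) = -(79/6)z^3 + (395/12)z^2 + (79/12)z - 79/2
Adding term by term: -4z^3 + 4z^2 - 2z - 1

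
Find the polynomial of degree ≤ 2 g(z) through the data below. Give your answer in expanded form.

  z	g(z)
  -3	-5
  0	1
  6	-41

L_0(z) = z(z - 6) / [27] = (1/27)z^2 - (2/9)z
L_1(z) = (z + 3)(z - 6) / [-18] = -(1/18)z^2 + (1/6)z + 1
L_2(z) = (z + 3)z / [54] = (1/54)z^2 + (1/18)z
g(z) = (-5)·L_0 + 1·L_1 + (-41)·L_2
  (-5)·L_0(z) = -(5/27)z^2 + (10/9)z
  1·L_1(z) = -(1/18)z^2 + (1/6)z + 1
  (-41)·L_2(z) = -(41/54)z^2 - (41/18)z
Adding term by term: -z^2 - z + 1

g(z) = -z^2 - z + 1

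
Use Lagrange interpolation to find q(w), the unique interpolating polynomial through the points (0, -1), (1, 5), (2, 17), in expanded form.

q(w) = 3w^2 + 3w - 1

Build the Lagrange basis polynomials:
L_0(w) = (w - 1)(w - 2) / [2] = (1/2)w^2 - (3/2)w + 1
L_1(w) = w(w - 2) / [-1] = -w^2 + 2w
L_2(w) = w(w - 1) / [2] = (1/2)w^2 - (1/2)w
q(w) = (-1)·L_0 + 5·L_1 + 17·L_2
  (-1)·L_0(w) = -(1/2)w^2 + (3/2)w - 1
  5·L_1(w) = -5w^2 + 10w
  17·L_2(w) = (17/2)w^2 - (17/2)w
Adding term by term: 3w^2 + 3w - 1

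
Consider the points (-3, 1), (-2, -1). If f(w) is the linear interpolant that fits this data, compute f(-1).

Evaluate each Lagrange basis at w = -1:
L_0(-1) = (1)/[(-1)] = -1
L_1(-1) = (2)/[(1)] = 2
Sum: 1·(-1) + (-1)·(2) = -3

-3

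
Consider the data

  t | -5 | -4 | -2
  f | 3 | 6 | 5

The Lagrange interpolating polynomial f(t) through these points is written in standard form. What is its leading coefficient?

The leading coefficient equals the top divided difference f[-5,-4,-2].
f[-5,-4] = (6 - 3) / (-4 - (-5)) = 3
f[-4,-2] = (5 - 6) / (-2 - (-4)) = -1/2
f[-5,-4,-2] = (-1/2 - 3) / (-2 - (-5)) = -7/6

-7/6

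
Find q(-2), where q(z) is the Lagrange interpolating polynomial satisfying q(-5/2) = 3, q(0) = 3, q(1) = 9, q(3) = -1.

-127/77

Evaluate each Lagrange basis at z = -2:
L_0(-2) = (-2)·(-3)·(-5)/[(-5/2)·(-7/2)·(-11/2)] = 48/77
L_1(-2) = (1/2)·(-3)·(-5)/[(5/2)·(-1)·(-3)] = 1
L_2(-2) = (1/2)·(-2)·(-5)/[(7/2)·(1)·(-2)] = -5/7
L_3(-2) = (1/2)·(-2)·(-3)/[(11/2)·(3)·(2)] = 1/11
Sum: 3·(48/77) + 3·(1) + 9·(-5/7) + (-1)·(1/11) = -127/77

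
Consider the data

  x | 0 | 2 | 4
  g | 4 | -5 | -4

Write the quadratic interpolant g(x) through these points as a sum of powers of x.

Build the Lagrange basis polynomials:
L_0(x) = (x - 2)(x - 4) / [8] = (1/8)x^2 - (3/4)x + 1
L_1(x) = x(x - 4) / [-4] = -(1/4)x^2 + x
L_2(x) = x(x - 2) / [8] = (1/8)x^2 - (1/4)x
g(x) = 4·L_0 + (-5)·L_1 + (-4)·L_2
  4·L_0(x) = (1/2)x^2 - 3x + 4
  (-5)·L_1(x) = (5/4)x^2 - 5x
  (-4)·L_2(x) = -(1/2)x^2 + x
Adding term by term: (5/4)x^2 - 7x + 4

g(x) = (5/4)x^2 - 7x + 4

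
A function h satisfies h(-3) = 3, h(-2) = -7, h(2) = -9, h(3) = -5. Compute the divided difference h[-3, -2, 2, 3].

h[-3,-2] = (-7 - 3) / (-2 - (-3)) = -10
h[-2,2] = (-9 - (-7)) / (2 - (-2)) = -1/2
h[2,3] = (-5 - (-9)) / (3 - 2) = 4
h[-3,-2,2] = (-1/2 - (-10)) / (2 - (-3)) = 19/10
h[-2,2,3] = (4 - (-1/2)) / (3 - (-2)) = 9/10
h[-3,-2,2,3] = (9/10 - 19/10) / (3 - (-3)) = -1/6

-1/6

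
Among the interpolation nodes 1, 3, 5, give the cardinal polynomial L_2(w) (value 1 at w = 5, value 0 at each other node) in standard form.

L_2(w) = (w - 1)(w - 3) / [(4)·(2)]
       = (w^2 - 4w + 3) / (8)

L_2(w) = (1/8)w^2 - (1/2)w + 3/8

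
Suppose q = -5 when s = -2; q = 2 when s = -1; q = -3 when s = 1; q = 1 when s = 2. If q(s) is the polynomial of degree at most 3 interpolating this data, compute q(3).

Using Newton's divided-difference form:
q[-2,-1] = (2 - (-5)) / (-1 - (-2)) = 7
q[-1,1] = (-3 - 2) / (1 - (-1)) = -5/2
q[1,2] = (1 - (-3)) / (2 - 1) = 4
q[-2,-1,1] = (-5/2 - 7) / (1 - (-2)) = -19/6
q[-1,1,2] = (4 - (-5/2)) / (2 - (-1)) = 13/6
q[-2,-1,1,2] = (13/6 - (-19/6)) / (2 - (-2)) = 4/3
q(3) = -5 + 7·(5) + (-19/6)·(5)·(4) + (4/3)·(5)·(4)·(2) = 20

20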